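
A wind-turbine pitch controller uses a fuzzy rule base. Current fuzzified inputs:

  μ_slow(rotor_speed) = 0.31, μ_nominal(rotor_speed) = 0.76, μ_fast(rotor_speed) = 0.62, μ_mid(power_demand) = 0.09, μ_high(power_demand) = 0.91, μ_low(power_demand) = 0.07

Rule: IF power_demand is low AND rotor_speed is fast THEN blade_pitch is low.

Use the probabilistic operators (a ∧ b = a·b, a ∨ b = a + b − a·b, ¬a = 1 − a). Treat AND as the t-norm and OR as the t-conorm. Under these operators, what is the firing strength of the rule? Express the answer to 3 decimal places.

0.043

firing strength: low=0.07, fast=0.62; AND[a·b] → w = 0.0434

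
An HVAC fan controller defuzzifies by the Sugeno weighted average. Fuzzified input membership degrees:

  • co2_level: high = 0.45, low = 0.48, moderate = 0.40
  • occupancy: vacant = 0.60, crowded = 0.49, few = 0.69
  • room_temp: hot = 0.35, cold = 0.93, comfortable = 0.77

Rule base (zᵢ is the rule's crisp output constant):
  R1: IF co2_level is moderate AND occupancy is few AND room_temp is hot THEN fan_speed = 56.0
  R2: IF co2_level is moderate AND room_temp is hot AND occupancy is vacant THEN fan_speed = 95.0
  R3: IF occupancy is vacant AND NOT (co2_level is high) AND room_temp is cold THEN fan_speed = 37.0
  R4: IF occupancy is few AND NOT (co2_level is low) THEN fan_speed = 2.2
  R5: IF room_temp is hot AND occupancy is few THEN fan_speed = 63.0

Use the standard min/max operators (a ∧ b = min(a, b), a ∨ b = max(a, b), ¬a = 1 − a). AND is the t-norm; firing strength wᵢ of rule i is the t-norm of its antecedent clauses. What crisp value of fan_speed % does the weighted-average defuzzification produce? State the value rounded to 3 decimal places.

R1 (z=56.0): moderate=0.40, few=0.69, hot=0.35; AND[min(a, b)] → w = 0.35
R2 (z=95.0): moderate=0.40, hot=0.35, vacant=0.60; AND[min(a, b)] → w = 0.35
R3 (z=37.0): vacant=0.60, ¬high=1−0.45=0.55, cold=0.93; AND[min(a, b)] → w = 0.55
R4 (z=2.2): few=0.69, ¬low=1−0.48=0.52; AND[min(a, b)] → w = 0.52
R5 (z=63.0): hot=0.35, few=0.69; AND[min(a, b)] → w = 0.35
Weighted average = (0.35·56.0 + 0.35·95.0 + 0.55·37.0 + 0.52·2.2 + 0.35·63.0) / (0.35 + 0.35 + 0.55 + 0.52 + 0.35)
  = 96.3940 / 2.1200 = 45.469

45.469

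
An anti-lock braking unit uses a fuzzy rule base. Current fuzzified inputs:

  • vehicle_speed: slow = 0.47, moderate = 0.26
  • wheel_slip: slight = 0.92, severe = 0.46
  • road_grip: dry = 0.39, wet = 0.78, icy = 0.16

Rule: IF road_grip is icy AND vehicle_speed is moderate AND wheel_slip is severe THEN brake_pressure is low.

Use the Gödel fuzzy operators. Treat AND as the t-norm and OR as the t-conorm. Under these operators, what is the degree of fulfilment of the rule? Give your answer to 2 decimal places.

0.16

firing strength: icy=0.16, moderate=0.26, severe=0.46; AND[min(a, b)] → w = 0.16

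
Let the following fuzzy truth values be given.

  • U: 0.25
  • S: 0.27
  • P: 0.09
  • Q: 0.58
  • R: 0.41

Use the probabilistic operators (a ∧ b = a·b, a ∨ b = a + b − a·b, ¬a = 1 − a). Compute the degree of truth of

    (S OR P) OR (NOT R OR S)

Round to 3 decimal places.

S OR P = a + b − a·b on (0.2700, 0.0900) = 0.3357
NOT R = 1 − 0.4100 = 0.5900
NOT R OR S = a + b − a·b on (0.5900, 0.2700) = 0.7007
(S OR P) OR (NOT R OR S) = a + b − a·b on (0.3357, 0.7007) = 0.8012

0.801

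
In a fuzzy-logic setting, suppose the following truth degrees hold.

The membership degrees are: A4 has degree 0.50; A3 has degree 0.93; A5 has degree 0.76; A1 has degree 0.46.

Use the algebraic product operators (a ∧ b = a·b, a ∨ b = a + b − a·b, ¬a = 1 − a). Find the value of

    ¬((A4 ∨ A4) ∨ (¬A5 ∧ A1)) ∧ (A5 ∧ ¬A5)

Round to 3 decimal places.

0.041

A4 ∨ A4 = a + b − a·b on (0.5000, 0.5000) = 0.7500
¬A5 = 1 − 0.7600 = 0.2400
¬A5 ∧ A1 = a·b on (0.2400, 0.4600) = 0.1104
(A4 ∨ A4) ∨ (¬A5 ∧ A1) = a + b − a·b on (0.7500, 0.1104) = 0.7776
¬((A4 ∨ A4) ∨ (¬A5 ∧ A1)) = 1 − 0.7776 = 0.2224
¬A5 = 1 − 0.7600 = 0.2400
A5 ∧ ¬A5 = a·b on (0.7600, 0.2400) = 0.1824
¬((A4 ∨ A4) ∨ (¬A5 ∧ A1)) ∧ (A5 ∧ ¬A5) = a·b on (0.2224, 0.1824) = 0.0406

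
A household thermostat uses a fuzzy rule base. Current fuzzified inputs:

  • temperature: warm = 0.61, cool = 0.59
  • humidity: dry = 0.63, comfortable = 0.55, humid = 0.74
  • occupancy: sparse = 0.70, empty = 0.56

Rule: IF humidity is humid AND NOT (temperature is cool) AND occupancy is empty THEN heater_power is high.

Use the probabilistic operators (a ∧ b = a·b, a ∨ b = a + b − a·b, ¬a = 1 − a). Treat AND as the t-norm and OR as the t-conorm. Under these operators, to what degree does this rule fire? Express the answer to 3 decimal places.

firing strength: humid=0.74, ¬cool=1−0.59=0.41, empty=0.56; AND[a·b] → w = 0.1699

0.170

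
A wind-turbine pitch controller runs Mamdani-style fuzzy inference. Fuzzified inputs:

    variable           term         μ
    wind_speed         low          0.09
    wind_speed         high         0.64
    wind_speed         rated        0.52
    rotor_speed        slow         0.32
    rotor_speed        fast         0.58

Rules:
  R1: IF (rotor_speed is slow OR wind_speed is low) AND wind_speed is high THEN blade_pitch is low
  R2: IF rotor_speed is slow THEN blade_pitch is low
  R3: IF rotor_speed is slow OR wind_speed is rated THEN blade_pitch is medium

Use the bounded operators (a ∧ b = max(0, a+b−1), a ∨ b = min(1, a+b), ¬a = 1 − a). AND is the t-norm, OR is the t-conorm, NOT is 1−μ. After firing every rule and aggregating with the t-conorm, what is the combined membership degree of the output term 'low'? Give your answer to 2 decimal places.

0.37

R1: (slow=0.32 OR low=0.09) = 0.41; AND[max(0, a+b−1)] with high=0.64 → w = 0.05
R2: slow=0.32 → w = 0.32
R3: slow=0.32, rated=0.52; OR[min(1, a+b)] → w = 0.84
Rules with consequent 'low': {R1, R2} → strengths 0.05, 0.32
Aggregate via t-conorm [min(1, a+b)]: 0.37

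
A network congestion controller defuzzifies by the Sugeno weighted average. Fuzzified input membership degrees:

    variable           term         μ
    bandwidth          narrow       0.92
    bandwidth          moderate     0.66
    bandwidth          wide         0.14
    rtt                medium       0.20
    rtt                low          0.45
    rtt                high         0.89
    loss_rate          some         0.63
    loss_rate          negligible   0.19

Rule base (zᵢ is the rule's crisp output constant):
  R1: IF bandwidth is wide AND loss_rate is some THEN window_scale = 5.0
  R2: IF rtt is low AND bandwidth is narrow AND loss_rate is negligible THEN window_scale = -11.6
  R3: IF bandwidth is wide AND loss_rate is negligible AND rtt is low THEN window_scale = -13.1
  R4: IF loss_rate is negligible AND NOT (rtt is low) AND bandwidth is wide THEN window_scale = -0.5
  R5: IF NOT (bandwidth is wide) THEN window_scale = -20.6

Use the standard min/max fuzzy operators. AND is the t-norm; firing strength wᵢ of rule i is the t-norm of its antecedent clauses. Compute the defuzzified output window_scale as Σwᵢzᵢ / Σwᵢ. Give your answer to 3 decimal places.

-14.370

R1 (z=5.0): wide=0.14, some=0.63; AND[min(a, b)] → w = 0.14
R2 (z=-11.6): low=0.45, narrow=0.92, negligible=0.19; AND[min(a, b)] → w = 0.19
R3 (z=-13.1): wide=0.14, negligible=0.19, low=0.45; AND[min(a, b)] → w = 0.14
R4 (z=-0.5): negligible=0.19, ¬low=1−0.45=0.55, wide=0.14; AND[min(a, b)] → w = 0.14
R5 (z=-20.6): ¬wide=1−0.14=0.86 → w = 0.86
Weighted average = (0.14·5.0 + 0.19·-11.6 + 0.14·-13.1 + 0.14·-0.5 + 0.86·-20.6) / (0.14 + 0.19 + 0.14 + 0.14 + 0.86)
  = -21.1240 / 1.4700 = -14.370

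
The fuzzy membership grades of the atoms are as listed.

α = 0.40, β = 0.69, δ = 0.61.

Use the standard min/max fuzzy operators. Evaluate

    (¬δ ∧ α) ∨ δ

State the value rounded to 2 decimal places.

¬δ = 1 − 0.61 = 0.39
¬δ ∧ α = min(a, b) on (0.39, 0.40) = 0.39
(¬δ ∧ α) ∨ δ = max(a, b) on (0.39, 0.61) = 0.61

0.61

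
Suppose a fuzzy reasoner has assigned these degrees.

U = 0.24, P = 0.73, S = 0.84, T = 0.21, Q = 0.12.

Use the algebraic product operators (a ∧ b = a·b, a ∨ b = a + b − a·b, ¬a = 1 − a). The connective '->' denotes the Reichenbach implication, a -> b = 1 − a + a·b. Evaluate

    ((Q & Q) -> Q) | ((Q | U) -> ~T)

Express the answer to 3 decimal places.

Q & Q = a·b on (0.1200, 0.1200) = 0.0144
(Q & Q) -> Q  [Reichenbach: 1 − a + a·b] with a=0.0144, b=0.1200 → 0.9873
Q | U = a + b − a·b on (0.1200, 0.2400) = 0.3312
~T = 1 − 0.2100 = 0.7900
(Q | U) -> ~T  [Reichenbach: 1 − a + a·b] with a=0.3312, b=0.7900 → 0.9304
((Q & Q) -> Q) | ((Q | U) -> ~T) = a + b − a·b on (0.9873, 0.9304) = 0.9991

0.999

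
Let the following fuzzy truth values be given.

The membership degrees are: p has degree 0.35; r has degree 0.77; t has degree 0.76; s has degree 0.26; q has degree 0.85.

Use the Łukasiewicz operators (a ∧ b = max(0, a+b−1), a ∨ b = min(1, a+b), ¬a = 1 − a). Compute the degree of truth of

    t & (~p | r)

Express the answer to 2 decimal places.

0.76

~p = 1 − 0.35 = 0.65
~p | r = min(1, a+b) on (0.65, 0.77) = 1.00
t & (~p | r) = max(0, a+b−1) on (0.76, 1.00) = 0.76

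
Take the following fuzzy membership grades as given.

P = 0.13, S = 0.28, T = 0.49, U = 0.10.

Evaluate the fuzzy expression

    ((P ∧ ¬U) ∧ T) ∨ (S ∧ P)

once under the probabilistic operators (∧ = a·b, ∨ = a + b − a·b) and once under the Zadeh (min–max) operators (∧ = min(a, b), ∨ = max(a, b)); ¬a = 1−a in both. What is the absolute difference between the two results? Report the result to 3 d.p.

0.038

Under probabilistic:
  ¬U = 1 − 0.1000 = 0.9000
  P ∧ ¬U = a·b on (0.1300, 0.9000) = 0.1170
  (P ∧ ¬U) ∧ T = a·b on (0.1170, 0.4900) = 0.0573
  S ∧ P = a·b on (0.2800, 0.1300) = 0.0364
  ((P ∧ ¬U) ∧ T) ∨ (S ∧ P) = a + b − a·b on (0.0573, 0.0364) = 0.0916
  → value = 0.0916
Under Zadeh (min–max):
  ¬U = 1 − 0.10 = 0.90
  P ∧ ¬U = min(a, b) on (0.13, 0.90) = 0.13
  (P ∧ ¬U) ∧ T = min(a, b) on (0.13, 0.49) = 0.13
  S ∧ P = min(a, b) on (0.28, 0.13) = 0.13
  ((P ∧ ¬U) ∧ T) ∨ (S ∧ P) = max(a, b) on (0.13, 0.13) = 0.13
  → value = 0.1300
|0.0916 − 0.1300| = 0.038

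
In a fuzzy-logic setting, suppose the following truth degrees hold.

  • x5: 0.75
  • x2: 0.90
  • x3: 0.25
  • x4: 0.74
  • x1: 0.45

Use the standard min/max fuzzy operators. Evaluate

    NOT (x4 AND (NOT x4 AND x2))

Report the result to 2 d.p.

NOT x4 = 1 − 0.74 = 0.26
NOT x4 AND x2 = min(a, b) on (0.26, 0.90) = 0.26
x4 AND (NOT x4 AND x2) = min(a, b) on (0.74, 0.26) = 0.26
NOT (x4 AND (NOT x4 AND x2)) = 1 − 0.26 = 0.74

0.74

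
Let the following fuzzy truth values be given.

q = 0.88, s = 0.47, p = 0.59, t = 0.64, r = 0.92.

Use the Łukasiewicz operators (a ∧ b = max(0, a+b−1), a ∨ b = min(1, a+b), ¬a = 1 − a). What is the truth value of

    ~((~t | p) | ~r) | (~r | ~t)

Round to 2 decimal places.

0.44

~t = 1 − 0.64 = 0.36
~t | p = min(1, a+b) on (0.36, 0.59) = 0.95
~r = 1 − 0.92 = 0.08
(~t | p) | ~r = min(1, a+b) on (0.95, 0.08) = 1.00
~((~t | p) | ~r) = 1 − 1.00 = 0.00
~r = 1 − 0.92 = 0.08
~t = 1 − 0.64 = 0.36
~r | ~t = min(1, a+b) on (0.08, 0.36) = 0.44
~((~t | p) | ~r) | (~r | ~t) = min(1, a+b) on (0.00, 0.44) = 0.44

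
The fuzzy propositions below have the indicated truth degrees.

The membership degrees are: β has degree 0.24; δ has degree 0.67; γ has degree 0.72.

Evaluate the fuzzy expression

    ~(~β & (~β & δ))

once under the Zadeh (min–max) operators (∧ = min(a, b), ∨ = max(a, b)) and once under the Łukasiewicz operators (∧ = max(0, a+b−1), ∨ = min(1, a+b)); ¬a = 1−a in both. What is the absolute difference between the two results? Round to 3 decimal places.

Under Zadeh (min–max):
  ~β = 1 − 0.24 = 0.76
  ~β = 1 − 0.24 = 0.76
  ~β & δ = min(a, b) on (0.76, 0.67) = 0.67
  ~β & (~β & δ) = min(a, b) on (0.76, 0.67) = 0.67
  ~(~β & (~β & δ)) = 1 − 0.67 = 0.33
  → value = 0.3300
Under Łukasiewicz:
  ~β = 1 − 0.24 = 0.76
  ~β = 1 − 0.24 = 0.76
  ~β & δ = max(0, a+b−1) on (0.76, 0.67) = 0.43
  ~β & (~β & δ) = max(0, a+b−1) on (0.76, 0.43) = 0.19
  ~(~β & (~β & δ)) = 1 − 0.19 = 0.81
  → value = 0.8100
|0.3300 − 0.8100| = 0.480

0.480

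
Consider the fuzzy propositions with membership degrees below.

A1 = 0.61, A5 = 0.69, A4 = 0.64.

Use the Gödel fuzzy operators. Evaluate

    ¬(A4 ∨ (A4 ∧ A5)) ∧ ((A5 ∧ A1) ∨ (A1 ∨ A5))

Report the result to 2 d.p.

A4 ∧ A5 = min(a, b) on (0.64, 0.69) = 0.64
A4 ∨ (A4 ∧ A5) = max(a, b) on (0.64, 0.64) = 0.64
¬(A4 ∨ (A4 ∧ A5)) = 1 − 0.64 = 0.36
A5 ∧ A1 = min(a, b) on (0.69, 0.61) = 0.61
A1 ∨ A5 = max(a, b) on (0.61, 0.69) = 0.69
(A5 ∧ A1) ∨ (A1 ∨ A5) = max(a, b) on (0.61, 0.69) = 0.69
¬(A4 ∨ (A4 ∧ A5)) ∧ ((A5 ∧ A1) ∨ (A1 ∨ A5)) = min(a, b) on (0.36, 0.69) = 0.36

0.36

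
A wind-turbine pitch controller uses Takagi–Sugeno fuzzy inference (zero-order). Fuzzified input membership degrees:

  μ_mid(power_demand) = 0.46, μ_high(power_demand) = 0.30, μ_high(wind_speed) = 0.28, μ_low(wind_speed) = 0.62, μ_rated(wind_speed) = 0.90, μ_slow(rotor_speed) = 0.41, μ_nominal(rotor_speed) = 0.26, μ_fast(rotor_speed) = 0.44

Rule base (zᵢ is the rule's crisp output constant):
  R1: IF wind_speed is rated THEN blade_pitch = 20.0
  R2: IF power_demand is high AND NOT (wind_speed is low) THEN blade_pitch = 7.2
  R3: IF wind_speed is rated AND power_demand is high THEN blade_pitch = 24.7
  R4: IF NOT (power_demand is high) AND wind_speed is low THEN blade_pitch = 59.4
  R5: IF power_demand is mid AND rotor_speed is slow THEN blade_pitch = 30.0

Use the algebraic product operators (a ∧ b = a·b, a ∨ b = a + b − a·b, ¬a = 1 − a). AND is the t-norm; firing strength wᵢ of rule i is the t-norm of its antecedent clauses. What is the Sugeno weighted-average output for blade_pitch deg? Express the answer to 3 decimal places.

29.858

R1 (z=20.0): rated=0.90 → w = 0.9000
R2 (z=7.2): high=0.30, ¬low=1−0.62=0.38; AND[a·b] → w = 0.1140
R3 (z=24.7): rated=0.90, high=0.30; AND[a·b] → w = 0.2700
R4 (z=59.4): ¬high=1−0.30=0.70, low=0.62; AND[a·b] → w = 0.4340
R5 (z=30.0): mid=0.46, slow=0.41; AND[a·b] → w = 0.1886
Weighted average = (0.9000·20.0 + 0.1140·7.2 + 0.2700·24.7 + 0.4340·59.4 + 0.1886·30.0) / (0.9000 + 0.1140 + 0.2700 + 0.4340 + 0.1886)
  = 56.9274 / 1.9066 = 29.858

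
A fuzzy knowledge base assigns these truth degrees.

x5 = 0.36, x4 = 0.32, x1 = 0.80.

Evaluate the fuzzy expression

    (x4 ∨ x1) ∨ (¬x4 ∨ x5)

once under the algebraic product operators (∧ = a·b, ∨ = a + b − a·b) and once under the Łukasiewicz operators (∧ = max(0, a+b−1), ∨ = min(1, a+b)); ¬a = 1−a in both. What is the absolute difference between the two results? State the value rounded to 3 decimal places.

Under algebraic product:
  x4 ∨ x1 = a + b − a·b on (0.3200, 0.8000) = 0.8640
  ¬x4 = 1 − 0.3200 = 0.6800
  ¬x4 ∨ x5 = a + b − a·b on (0.6800, 0.3600) = 0.7952
  (x4 ∨ x1) ∨ (¬x4 ∨ x5) = a + b − a·b on (0.8640, 0.7952) = 0.9721
  → value = 0.9721
Under Łukasiewicz:
  x4 ∨ x1 = min(1, a+b) on (0.32, 0.80) = 1.00
  ¬x4 = 1 − 0.32 = 0.68
  ¬x4 ∨ x5 = min(1, a+b) on (0.68, 0.36) = 1.00
  (x4 ∨ x1) ∨ (¬x4 ∨ x5) = min(1, a+b) on (1.00, 1.00) = 1.00
  → value = 1.0000
|0.9721 − 1.0000| = 0.028

0.028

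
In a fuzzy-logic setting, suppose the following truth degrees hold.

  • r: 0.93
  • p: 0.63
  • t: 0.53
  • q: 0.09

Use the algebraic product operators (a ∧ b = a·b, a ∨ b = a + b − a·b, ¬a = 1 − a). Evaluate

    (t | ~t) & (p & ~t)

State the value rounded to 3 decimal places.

~t = 1 − 0.5300 = 0.4700
t | ~t = a + b − a·b on (0.5300, 0.4700) = 0.7509
~t = 1 − 0.5300 = 0.4700
p & ~t = a·b on (0.6300, 0.4700) = 0.2961
(t | ~t) & (p & ~t) = a·b on (0.7509, 0.2961) = 0.2223

0.222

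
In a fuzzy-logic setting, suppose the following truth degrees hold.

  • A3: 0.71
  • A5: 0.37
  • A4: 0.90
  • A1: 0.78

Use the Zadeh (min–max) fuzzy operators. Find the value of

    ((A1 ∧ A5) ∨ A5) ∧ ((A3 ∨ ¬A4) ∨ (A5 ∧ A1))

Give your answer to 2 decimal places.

A1 ∧ A5 = min(a, b) on (0.78, 0.37) = 0.37
(A1 ∧ A5) ∨ A5 = max(a, b) on (0.37, 0.37) = 0.37
¬A4 = 1 − 0.90 = 0.10
A3 ∨ ¬A4 = max(a, b) on (0.71, 0.10) = 0.71
A5 ∧ A1 = min(a, b) on (0.37, 0.78) = 0.37
(A3 ∨ ¬A4) ∨ (A5 ∧ A1) = max(a, b) on (0.71, 0.37) = 0.71
((A1 ∧ A5) ∨ A5) ∧ ((A3 ∨ ¬A4) ∨ (A5 ∧ A1)) = min(a, b) on (0.37, 0.71) = 0.37

0.37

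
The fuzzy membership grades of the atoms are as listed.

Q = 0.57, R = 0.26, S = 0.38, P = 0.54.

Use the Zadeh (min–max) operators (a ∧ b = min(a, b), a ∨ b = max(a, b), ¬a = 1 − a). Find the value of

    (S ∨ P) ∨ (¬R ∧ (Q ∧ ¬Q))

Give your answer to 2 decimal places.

S ∨ P = max(a, b) on (0.38, 0.54) = 0.54
¬R = 1 − 0.26 = 0.74
¬Q = 1 − 0.57 = 0.43
Q ∧ ¬Q = min(a, b) on (0.57, 0.43) = 0.43
¬R ∧ (Q ∧ ¬Q) = min(a, b) on (0.74, 0.43) = 0.43
(S ∨ P) ∨ (¬R ∧ (Q ∧ ¬Q)) = max(a, b) on (0.54, 0.43) = 0.54

0.54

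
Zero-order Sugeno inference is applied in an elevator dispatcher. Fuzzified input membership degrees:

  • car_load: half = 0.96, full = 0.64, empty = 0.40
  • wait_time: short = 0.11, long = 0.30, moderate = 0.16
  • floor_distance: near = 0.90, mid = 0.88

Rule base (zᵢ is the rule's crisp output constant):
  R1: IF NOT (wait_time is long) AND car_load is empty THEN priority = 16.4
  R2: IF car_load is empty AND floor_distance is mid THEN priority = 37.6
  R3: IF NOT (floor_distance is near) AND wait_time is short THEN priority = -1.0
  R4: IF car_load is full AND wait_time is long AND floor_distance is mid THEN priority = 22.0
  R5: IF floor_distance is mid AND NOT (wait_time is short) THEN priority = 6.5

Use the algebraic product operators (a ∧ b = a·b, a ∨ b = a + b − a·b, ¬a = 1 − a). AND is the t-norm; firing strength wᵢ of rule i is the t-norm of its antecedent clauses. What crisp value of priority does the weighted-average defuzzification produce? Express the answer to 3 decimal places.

16.691

R1 (z=16.4): ¬long=1−0.30=0.70, empty=0.40; AND[a·b] → w = 0.2800
R2 (z=37.6): empty=0.40, mid=0.88; AND[a·b] → w = 0.3520
R3 (z=-1.0): ¬near=1−0.90=0.10, short=0.11; AND[a·b] → w = 0.0110
R4 (z=22.0): full=0.64, long=0.30, mid=0.88; AND[a·b] → w = 0.1690
R5 (z=6.5): mid=0.88, ¬short=1−0.11=0.89; AND[a·b] → w = 0.7832
Weighted average = (0.2800·16.4 + 0.3520·37.6 + 0.0110·-1.0 + 0.1690·22.0 + 0.7832·6.5) / (0.2800 + 0.3520 + 0.0110 + 0.1690 + 0.7832)
  = 26.6241 / 1.5952 = 16.691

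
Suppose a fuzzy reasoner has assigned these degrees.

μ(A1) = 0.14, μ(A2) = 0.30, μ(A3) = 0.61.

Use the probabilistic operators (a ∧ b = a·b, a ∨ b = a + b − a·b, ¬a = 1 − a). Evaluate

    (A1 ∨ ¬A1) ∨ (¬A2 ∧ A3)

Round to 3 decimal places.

0.931

¬A1 = 1 − 0.1400 = 0.8600
A1 ∨ ¬A1 = a + b − a·b on (0.1400, 0.8600) = 0.8796
¬A2 = 1 − 0.3000 = 0.7000
¬A2 ∧ A3 = a·b on (0.7000, 0.6100) = 0.4270
(A1 ∨ ¬A1) ∨ (¬A2 ∧ A3) = a + b − a·b on (0.8796, 0.4270) = 0.9310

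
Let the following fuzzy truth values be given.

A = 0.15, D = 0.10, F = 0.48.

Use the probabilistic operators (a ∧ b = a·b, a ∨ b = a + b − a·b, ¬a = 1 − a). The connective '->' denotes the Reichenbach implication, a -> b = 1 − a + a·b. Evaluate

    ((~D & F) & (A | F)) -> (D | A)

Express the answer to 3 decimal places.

0.816

~D = 1 − 0.1000 = 0.9000
~D & F = a·b on (0.9000, 0.4800) = 0.4320
A | F = a + b − a·b on (0.1500, 0.4800) = 0.5580
(~D & F) & (A | F) = a·b on (0.4320, 0.5580) = 0.2411
D | A = a + b − a·b on (0.1000, 0.1500) = 0.2350
((~D & F) & (A | F)) -> (D | A)  [Reichenbach: 1 − a + a·b] with a=0.2411, b=0.2350 → 0.8156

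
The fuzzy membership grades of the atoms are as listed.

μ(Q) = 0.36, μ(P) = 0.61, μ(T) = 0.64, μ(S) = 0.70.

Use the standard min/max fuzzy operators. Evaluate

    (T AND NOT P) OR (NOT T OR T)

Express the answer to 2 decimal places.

NOT P = 1 − 0.61 = 0.39
T AND NOT P = min(a, b) on (0.64, 0.39) = 0.39
NOT T = 1 − 0.64 = 0.36
NOT T OR T = max(a, b) on (0.36, 0.64) = 0.64
(T AND NOT P) OR (NOT T OR T) = max(a, b) on (0.39, 0.64) = 0.64

0.64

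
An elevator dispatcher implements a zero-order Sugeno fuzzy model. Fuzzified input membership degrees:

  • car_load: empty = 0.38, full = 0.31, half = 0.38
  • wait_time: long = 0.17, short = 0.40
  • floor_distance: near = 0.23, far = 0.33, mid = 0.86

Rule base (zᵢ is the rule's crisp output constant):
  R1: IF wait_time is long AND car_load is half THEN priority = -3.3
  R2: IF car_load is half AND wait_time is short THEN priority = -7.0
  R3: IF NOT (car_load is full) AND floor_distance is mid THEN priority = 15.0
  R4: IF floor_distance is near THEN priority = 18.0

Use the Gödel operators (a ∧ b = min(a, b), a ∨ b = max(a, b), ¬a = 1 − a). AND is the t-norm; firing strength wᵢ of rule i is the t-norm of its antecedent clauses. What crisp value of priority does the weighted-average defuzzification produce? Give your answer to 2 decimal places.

7.67

R1 (z=-3.3): long=0.17, half=0.38; AND[min(a, b)] → w = 0.17
R2 (z=-7.0): half=0.38, short=0.40; AND[min(a, b)] → w = 0.38
R3 (z=15.0): ¬full=1−0.31=0.69, mid=0.86; AND[min(a, b)] → w = 0.69
R4 (z=18.0): near=0.23 → w = 0.23
Weighted average = (0.17·-3.3 + 0.38·-7.0 + 0.69·15.0 + 0.23·18.0) / (0.17 + 0.38 + 0.69 + 0.23)
  = 11.2690 / 1.4700 = 7.67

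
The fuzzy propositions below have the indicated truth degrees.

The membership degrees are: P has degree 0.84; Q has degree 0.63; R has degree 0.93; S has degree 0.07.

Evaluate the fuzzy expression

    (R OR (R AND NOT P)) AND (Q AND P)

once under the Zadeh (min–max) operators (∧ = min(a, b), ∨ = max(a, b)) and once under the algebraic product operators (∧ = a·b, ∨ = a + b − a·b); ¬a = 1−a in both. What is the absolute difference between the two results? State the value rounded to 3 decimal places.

Under Zadeh (min–max):
  NOT P = 1 − 0.84 = 0.16
  R AND NOT P = min(a, b) on (0.93, 0.16) = 0.16
  R OR (R AND NOT P) = max(a, b) on (0.93, 0.16) = 0.93
  Q AND P = min(a, b) on (0.63, 0.84) = 0.63
  (R OR (R AND NOT P)) AND (Q AND P) = min(a, b) on (0.93, 0.63) = 0.63
  → value = 0.6300
Under algebraic product:
  NOT P = 1 − 0.8400 = 0.1600
  R AND NOT P = a·b on (0.9300, 0.1600) = 0.1488
  R OR (R AND NOT P) = a + b − a·b on (0.9300, 0.1488) = 0.9404
  Q AND P = a·b on (0.6300, 0.8400) = 0.5292
  (R OR (R AND NOT P)) AND (Q AND P) = a·b on (0.9404, 0.5292) = 0.4977
  → value = 0.4977
|0.6300 − 0.4977| = 0.132

0.132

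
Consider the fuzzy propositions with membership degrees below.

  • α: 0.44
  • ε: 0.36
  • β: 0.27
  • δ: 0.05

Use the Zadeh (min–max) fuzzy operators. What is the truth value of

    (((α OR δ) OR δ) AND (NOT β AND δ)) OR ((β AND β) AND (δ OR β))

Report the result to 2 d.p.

α OR δ = max(a, b) on (0.44, 0.05) = 0.44
(α OR δ) OR δ = max(a, b) on (0.44, 0.05) = 0.44
NOT β = 1 − 0.27 = 0.73
NOT β AND δ = min(a, b) on (0.73, 0.05) = 0.05
((α OR δ) OR δ) AND (NOT β AND δ) = min(a, b) on (0.44, 0.05) = 0.05
β AND β = min(a, b) on (0.27, 0.27) = 0.27
δ OR β = max(a, b) on (0.05, 0.27) = 0.27
(β AND β) AND (δ OR β) = min(a, b) on (0.27, 0.27) = 0.27
(((α OR δ) OR δ) AND (NOT β AND δ)) OR ((β AND β) AND (δ OR β)) = max(a, b) on (0.05, 0.27) = 0.27

0.27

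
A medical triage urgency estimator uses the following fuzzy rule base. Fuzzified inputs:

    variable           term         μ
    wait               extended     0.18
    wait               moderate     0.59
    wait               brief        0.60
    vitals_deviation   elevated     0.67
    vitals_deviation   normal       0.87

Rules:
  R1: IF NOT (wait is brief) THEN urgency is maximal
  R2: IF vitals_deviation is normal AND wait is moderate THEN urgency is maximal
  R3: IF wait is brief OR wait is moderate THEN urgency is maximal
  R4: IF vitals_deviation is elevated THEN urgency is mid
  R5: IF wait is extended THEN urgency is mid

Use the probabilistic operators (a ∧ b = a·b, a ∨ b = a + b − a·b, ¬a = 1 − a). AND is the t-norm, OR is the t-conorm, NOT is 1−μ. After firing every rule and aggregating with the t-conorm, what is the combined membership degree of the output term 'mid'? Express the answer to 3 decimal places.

R1: ¬brief=1−0.60=0.40 → w = 0.4000
R2: normal=0.87, moderate=0.59; AND[a·b] → w = 0.5133
R3: brief=0.60, moderate=0.59; OR[a + b − a·b] → w = 0.8360
R4: elevated=0.67 → w = 0.6700
R5: extended=0.18 → w = 0.1800
Rules with consequent 'mid': {R4, R5} → strengths 0.6700, 0.1800
Aggregate via t-conorm [a + b − a·b]: 0.7294

0.729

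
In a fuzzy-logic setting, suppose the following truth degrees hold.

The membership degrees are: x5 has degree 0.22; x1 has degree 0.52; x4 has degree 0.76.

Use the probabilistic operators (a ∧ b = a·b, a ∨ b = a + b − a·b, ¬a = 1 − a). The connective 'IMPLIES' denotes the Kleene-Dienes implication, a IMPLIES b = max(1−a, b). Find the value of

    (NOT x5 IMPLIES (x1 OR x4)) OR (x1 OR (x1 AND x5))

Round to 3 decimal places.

NOT x5 = 1 − 0.2200 = 0.7800
x1 OR x4 = a + b − a·b on (0.5200, 0.7600) = 0.8848
NOT x5 IMPLIES (x1 OR x4)  [Kleene-Dienes: max(1−a, b)] with a=0.7800, b=0.8848 → 0.8848
x1 AND x5 = a·b on (0.5200, 0.2200) = 0.1144
x1 OR (x1 AND x5) = a + b − a·b on (0.5200, 0.1144) = 0.5749
(NOT x5 IMPLIES (x1 OR x4)) OR (x1 OR (x1 AND x5)) = a + b − a·b on (0.8848, 0.5749) = 0.9510

0.951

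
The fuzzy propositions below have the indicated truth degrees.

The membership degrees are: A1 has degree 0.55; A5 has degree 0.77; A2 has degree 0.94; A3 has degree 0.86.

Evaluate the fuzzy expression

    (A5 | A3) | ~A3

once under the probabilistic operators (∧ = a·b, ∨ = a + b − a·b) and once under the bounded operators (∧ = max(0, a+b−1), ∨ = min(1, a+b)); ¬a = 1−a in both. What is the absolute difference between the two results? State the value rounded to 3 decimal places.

Under probabilistic:
  A5 | A3 = a + b − a·b on (0.7700, 0.8600) = 0.9678
  ~A3 = 1 − 0.8600 = 0.1400
  (A5 | A3) | ~A3 = a + b − a·b on (0.9678, 0.1400) = 0.9723
  → value = 0.9723
Under bounded:
  A5 | A3 = min(1, a+b) on (0.77, 0.86) = 1.00
  ~A3 = 1 − 0.86 = 0.14
  (A5 | A3) | ~A3 = min(1, a+b) on (1.00, 0.14) = 1.00
  → value = 1.0000
|0.9723 − 1.0000| = 0.028

0.028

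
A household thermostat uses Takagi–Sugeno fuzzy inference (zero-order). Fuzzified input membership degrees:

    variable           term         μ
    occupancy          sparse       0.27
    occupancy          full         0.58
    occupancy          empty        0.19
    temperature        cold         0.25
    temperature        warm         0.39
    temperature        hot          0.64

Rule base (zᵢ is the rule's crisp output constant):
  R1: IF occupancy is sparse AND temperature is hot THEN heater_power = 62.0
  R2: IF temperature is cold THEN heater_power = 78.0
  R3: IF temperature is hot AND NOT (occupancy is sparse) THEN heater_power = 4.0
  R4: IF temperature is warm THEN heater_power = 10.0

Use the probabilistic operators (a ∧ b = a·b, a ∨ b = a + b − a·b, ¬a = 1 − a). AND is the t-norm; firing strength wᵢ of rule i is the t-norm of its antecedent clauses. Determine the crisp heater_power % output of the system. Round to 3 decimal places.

R1 (z=62.0): sparse=0.27, hot=0.64; AND[a·b] → w = 0.1728
R2 (z=78.0): cold=0.25 → w = 0.2500
R3 (z=4.0): hot=0.64, ¬sparse=1−0.27=0.73; AND[a·b] → w = 0.4672
R4 (z=10.0): warm=0.39 → w = 0.3900
Weighted average = (0.1728·62.0 + 0.2500·78.0 + 0.4672·4.0 + 0.3900·10.0) / (0.1728 + 0.2500 + 0.4672 + 0.3900)
  = 35.9824 / 1.2800 = 28.111

28.111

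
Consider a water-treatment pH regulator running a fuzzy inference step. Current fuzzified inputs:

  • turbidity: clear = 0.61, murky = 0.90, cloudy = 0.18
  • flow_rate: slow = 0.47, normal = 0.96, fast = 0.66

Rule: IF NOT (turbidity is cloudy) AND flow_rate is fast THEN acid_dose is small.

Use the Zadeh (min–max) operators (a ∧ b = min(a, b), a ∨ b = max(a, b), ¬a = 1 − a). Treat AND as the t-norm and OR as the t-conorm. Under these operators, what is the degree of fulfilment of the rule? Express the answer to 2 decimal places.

firing strength: ¬cloudy=1−0.18=0.82, fast=0.66; AND[min(a, b)] → w = 0.66

0.66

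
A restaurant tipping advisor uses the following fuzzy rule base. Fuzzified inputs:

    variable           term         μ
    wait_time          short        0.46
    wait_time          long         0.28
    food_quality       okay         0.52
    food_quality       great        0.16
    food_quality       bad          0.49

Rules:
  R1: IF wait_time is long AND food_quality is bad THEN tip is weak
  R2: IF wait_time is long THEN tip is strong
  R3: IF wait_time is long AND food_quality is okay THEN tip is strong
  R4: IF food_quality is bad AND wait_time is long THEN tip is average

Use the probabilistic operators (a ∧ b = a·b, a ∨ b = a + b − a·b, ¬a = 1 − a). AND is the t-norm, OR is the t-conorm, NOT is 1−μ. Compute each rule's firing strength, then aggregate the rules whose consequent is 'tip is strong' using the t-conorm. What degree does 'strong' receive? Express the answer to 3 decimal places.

R1: long=0.28, bad=0.49; AND[a·b] → w = 0.1372
R2: long=0.28 → w = 0.2800
R3: long=0.28, okay=0.52; AND[a·b] → w = 0.1456
R4: bad=0.49, long=0.28; AND[a·b] → w = 0.1372
Rules with consequent 'strong': {R2, R3} → strengths 0.2800, 0.1456
Aggregate via t-conorm [a + b − a·b]: 0.3848

0.385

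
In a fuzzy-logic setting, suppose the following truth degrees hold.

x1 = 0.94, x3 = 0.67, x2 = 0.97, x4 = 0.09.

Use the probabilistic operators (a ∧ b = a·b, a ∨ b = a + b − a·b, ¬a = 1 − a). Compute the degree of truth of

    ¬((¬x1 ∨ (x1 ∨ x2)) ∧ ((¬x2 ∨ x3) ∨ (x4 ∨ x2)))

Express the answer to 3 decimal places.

0.010

¬x1 = 1 − 0.9400 = 0.0600
x1 ∨ x2 = a + b − a·b on (0.9400, 0.9700) = 0.9982
¬x1 ∨ (x1 ∨ x2) = a + b − a·b on (0.0600, 0.9982) = 0.9983
¬x2 = 1 − 0.9700 = 0.0300
¬x2 ∨ x3 = a + b − a·b on (0.0300, 0.6700) = 0.6799
x4 ∨ x2 = a + b − a·b on (0.0900, 0.9700) = 0.9727
(¬x2 ∨ x3) ∨ (x4 ∨ x2) = a + b − a·b on (0.6799, 0.9727) = 0.9913
(¬x1 ∨ (x1 ∨ x2)) ∧ ((¬x2 ∨ x3) ∨ (x4 ∨ x2)) = a·b on (0.9983, 0.9913) = 0.9896
¬((¬x1 ∨ (x1 ∨ x2)) ∧ ((¬x2 ∨ x3) ∨ (x4 ∨ x2))) = 1 − 0.9896 = 0.0104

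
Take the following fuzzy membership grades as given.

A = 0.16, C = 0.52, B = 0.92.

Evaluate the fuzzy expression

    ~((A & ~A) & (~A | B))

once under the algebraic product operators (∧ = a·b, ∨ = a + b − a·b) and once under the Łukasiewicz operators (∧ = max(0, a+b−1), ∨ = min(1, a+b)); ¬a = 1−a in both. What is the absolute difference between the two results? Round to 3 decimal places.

0.133

Under algebraic product:
  ~A = 1 − 0.1600 = 0.8400
  A & ~A = a·b on (0.1600, 0.8400) = 0.1344
  ~A = 1 − 0.1600 = 0.8400
  ~A | B = a + b − a·b on (0.8400, 0.9200) = 0.9872
  (A & ~A) & (~A | B) = a·b on (0.1344, 0.9872) = 0.1327
  ~((A & ~A) & (~A | B)) = 1 − 0.1327 = 0.8673
  → value = 0.8673
Under Łukasiewicz:
  ~A = 1 − 0.16 = 0.84
  A & ~A = max(0, a+b−1) on (0.16, 0.84) = 0.00
  ~A = 1 − 0.16 = 0.84
  ~A | B = min(1, a+b) on (0.84, 0.92) = 1.00
  (A & ~A) & (~A | B) = max(0, a+b−1) on (0.00, 1.00) = 0.00
  ~((A & ~A) & (~A | B)) = 1 − 0.00 = 1.00
  → value = 1.0000
|0.8673 − 1.0000| = 0.133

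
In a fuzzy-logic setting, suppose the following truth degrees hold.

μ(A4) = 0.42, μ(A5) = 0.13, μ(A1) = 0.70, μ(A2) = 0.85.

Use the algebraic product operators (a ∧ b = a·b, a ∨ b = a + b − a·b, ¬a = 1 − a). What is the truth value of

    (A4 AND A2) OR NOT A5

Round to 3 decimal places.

0.916

A4 AND A2 = a·b on (0.4200, 0.8500) = 0.3570
NOT A5 = 1 − 0.1300 = 0.8700
(A4 AND A2) OR NOT A5 = a + b − a·b on (0.3570, 0.8700) = 0.9164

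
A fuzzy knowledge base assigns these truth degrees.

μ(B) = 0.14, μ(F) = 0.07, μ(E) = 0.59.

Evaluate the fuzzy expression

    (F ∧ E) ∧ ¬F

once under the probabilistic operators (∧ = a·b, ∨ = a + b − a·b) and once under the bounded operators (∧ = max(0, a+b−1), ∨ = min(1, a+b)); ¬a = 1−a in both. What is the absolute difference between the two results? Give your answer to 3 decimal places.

Under probabilistic:
  F ∧ E = a·b on (0.0700, 0.5900) = 0.0413
  ¬F = 1 − 0.0700 = 0.9300
  (F ∧ E) ∧ ¬F = a·b on (0.0413, 0.9300) = 0.0384
  → value = 0.0384
Under bounded:
  F ∧ E = max(0, a+b−1) on (0.07, 0.59) = 0.00
  ¬F = 1 − 0.07 = 0.93
  (F ∧ E) ∧ ¬F = max(0, a+b−1) on (0.00, 0.93) = 0.00
  → value = 0.0000
|0.0384 − 0.0000| = 0.038

0.038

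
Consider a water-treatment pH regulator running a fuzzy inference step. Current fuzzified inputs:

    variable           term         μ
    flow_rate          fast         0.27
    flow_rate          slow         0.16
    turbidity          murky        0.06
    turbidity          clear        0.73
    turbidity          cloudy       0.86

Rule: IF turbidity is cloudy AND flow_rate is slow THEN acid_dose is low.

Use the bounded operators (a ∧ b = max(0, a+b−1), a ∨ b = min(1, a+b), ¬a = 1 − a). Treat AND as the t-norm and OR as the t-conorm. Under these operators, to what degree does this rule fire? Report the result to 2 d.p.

firing strength: cloudy=0.86, slow=0.16; AND[max(0, a+b−1)] → w = 0.02

0.02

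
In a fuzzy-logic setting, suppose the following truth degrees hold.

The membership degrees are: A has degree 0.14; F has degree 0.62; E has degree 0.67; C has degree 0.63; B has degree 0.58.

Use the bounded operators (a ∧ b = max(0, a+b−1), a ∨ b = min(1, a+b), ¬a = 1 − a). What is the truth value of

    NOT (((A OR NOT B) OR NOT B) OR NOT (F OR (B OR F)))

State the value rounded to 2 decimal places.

0.02

NOT B = 1 − 0.58 = 0.42
A OR NOT B = min(1, a+b) on (0.14, 0.42) = 0.56
NOT B = 1 − 0.58 = 0.42
(A OR NOT B) OR NOT B = min(1, a+b) on (0.56, 0.42) = 0.98
B OR F = min(1, a+b) on (0.58, 0.62) = 1.00
F OR (B OR F) = min(1, a+b) on (0.62, 1.00) = 1.00
NOT (F OR (B OR F)) = 1 − 1.00 = 0.00
((A OR NOT B) OR NOT B) OR NOT (F OR (B OR F)) = min(1, a+b) on (0.98, 0.00) = 0.98
NOT (((A OR NOT B) OR NOT B) OR NOT (F OR (B OR F))) = 1 − 0.98 = 0.02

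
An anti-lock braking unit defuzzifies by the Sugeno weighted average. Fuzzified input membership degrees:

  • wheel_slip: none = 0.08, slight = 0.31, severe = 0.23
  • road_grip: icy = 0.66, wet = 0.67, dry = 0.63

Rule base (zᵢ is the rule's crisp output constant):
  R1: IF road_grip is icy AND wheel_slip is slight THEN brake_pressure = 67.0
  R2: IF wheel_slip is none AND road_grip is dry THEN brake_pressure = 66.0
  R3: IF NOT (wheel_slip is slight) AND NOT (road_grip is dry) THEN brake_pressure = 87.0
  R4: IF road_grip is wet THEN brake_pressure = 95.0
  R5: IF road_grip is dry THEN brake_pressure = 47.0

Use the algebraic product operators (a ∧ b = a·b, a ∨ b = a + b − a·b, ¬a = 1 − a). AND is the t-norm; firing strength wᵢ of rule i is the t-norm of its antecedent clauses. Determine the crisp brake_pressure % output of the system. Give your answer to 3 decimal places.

73.195

R1 (z=67.0): icy=0.66, slight=0.31; AND[a·b] → w = 0.2046
R2 (z=66.0): none=0.08, dry=0.63; AND[a·b] → w = 0.0504
R3 (z=87.0): ¬slight=1−0.31=0.69, ¬dry=1−0.63=0.37; AND[a·b] → w = 0.2553
R4 (z=95.0): wet=0.67 → w = 0.6700
R5 (z=47.0): dry=0.63 → w = 0.6300
Weighted average = (0.2046·67.0 + 0.0504·66.0 + 0.2553·87.0 + 0.6700·95.0 + 0.6300·47.0) / (0.2046 + 0.0504 + 0.2553 + 0.6700 + 0.6300)
  = 132.5057 / 1.8103 = 73.195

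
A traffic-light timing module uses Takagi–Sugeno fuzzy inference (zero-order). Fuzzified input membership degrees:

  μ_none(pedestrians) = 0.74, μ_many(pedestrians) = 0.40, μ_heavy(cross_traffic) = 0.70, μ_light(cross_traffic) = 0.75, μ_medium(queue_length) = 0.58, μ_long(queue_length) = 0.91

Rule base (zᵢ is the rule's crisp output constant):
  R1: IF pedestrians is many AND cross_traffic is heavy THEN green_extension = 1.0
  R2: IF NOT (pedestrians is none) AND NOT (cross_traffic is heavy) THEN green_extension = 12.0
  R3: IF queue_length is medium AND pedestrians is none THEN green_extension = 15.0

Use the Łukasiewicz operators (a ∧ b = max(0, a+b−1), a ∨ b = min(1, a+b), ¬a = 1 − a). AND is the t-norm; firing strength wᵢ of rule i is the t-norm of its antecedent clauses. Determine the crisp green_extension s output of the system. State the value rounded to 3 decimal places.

R1 (z=1.0): many=0.40, heavy=0.70; AND[max(0, a+b−1)] → w = 0.10
R2 (z=12.0): ¬none=1−0.74=0.26, ¬heavy=1−0.70=0.30; AND[max(0, a+b−1)] → w = 0.00
R3 (z=15.0): medium=0.58, none=0.74; AND[max(0, a+b−1)] → w = 0.32
Weighted average = (0.10·1.0 + 0.00·12.0 + 0.32·15.0) / (0.10 + 0.00 + 0.32)
  = 4.9000 / 0.4200 = 11.667

11.667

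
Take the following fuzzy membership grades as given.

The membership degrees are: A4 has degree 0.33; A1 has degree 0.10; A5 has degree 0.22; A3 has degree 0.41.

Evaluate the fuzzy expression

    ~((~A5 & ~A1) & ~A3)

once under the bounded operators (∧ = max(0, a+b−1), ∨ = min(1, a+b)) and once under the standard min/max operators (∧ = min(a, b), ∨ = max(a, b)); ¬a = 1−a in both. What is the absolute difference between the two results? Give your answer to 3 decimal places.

0.320

Under bounded:
  ~A5 = 1 − 0.22 = 0.78
  ~A1 = 1 − 0.10 = 0.90
  ~A5 & ~A1 = max(0, a+b−1) on (0.78, 0.90) = 0.68
  ~A3 = 1 − 0.41 = 0.59
  (~A5 & ~A1) & ~A3 = max(0, a+b−1) on (0.68, 0.59) = 0.27
  ~((~A5 & ~A1) & ~A3) = 1 − 0.27 = 0.73
  → value = 0.7300
Under standard min/max:
  ~A5 = 1 − 0.22 = 0.78
  ~A1 = 1 − 0.10 = 0.90
  ~A5 & ~A1 = min(a, b) on (0.78, 0.90) = 0.78
  ~A3 = 1 − 0.41 = 0.59
  (~A5 & ~A1) & ~A3 = min(a, b) on (0.78, 0.59) = 0.59
  ~((~A5 & ~A1) & ~A3) = 1 − 0.59 = 0.41
  → value = 0.4100
|0.7300 − 0.4100| = 0.320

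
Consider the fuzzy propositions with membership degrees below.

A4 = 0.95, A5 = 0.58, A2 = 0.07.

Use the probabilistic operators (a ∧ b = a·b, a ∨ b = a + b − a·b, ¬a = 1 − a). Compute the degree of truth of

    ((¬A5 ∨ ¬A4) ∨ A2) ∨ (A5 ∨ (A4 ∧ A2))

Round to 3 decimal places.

0.799

¬A5 = 1 − 0.5800 = 0.4200
¬A4 = 1 − 0.9500 = 0.0500
¬A5 ∨ ¬A4 = a + b − a·b on (0.4200, 0.0500) = 0.4490
(¬A5 ∨ ¬A4) ∨ A2 = a + b − a·b on (0.4490, 0.0700) = 0.4876
A4 ∧ A2 = a·b on (0.9500, 0.0700) = 0.0665
A5 ∨ (A4 ∧ A2) = a + b − a·b on (0.5800, 0.0665) = 0.6079
((¬A5 ∨ ¬A4) ∨ A2) ∨ (A5 ∨ (A4 ∧ A2)) = a + b − a·b on (0.4876, 0.6079) = 0.7991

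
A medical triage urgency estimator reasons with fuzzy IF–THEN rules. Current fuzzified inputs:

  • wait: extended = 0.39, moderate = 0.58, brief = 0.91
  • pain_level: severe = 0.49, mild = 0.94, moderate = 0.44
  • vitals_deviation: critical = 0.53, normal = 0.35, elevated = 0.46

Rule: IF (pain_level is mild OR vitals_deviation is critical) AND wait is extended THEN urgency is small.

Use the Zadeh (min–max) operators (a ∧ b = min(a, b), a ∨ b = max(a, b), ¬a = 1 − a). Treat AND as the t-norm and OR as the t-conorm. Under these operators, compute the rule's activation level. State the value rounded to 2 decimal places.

0.39

firing strength: (mild=0.94 OR critical=0.53) = 0.94; AND[min(a, b)] with extended=0.39 → w = 0.39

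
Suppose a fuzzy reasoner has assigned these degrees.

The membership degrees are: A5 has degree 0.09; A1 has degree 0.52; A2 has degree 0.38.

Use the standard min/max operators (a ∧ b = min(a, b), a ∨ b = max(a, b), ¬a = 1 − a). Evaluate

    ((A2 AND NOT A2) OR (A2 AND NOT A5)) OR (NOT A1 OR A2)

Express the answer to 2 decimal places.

0.48

NOT A2 = 1 − 0.38 = 0.62
A2 AND NOT A2 = min(a, b) on (0.38, 0.62) = 0.38
NOT A5 = 1 − 0.09 = 0.91
A2 AND NOT A5 = min(a, b) on (0.38, 0.91) = 0.38
(A2 AND NOT A2) OR (A2 AND NOT A5) = max(a, b) on (0.38, 0.38) = 0.38
NOT A1 = 1 − 0.52 = 0.48
NOT A1 OR A2 = max(a, b) on (0.48, 0.38) = 0.48
((A2 AND NOT A2) OR (A2 AND NOT A5)) OR (NOT A1 OR A2) = max(a, b) on (0.38, 0.48) = 0.48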